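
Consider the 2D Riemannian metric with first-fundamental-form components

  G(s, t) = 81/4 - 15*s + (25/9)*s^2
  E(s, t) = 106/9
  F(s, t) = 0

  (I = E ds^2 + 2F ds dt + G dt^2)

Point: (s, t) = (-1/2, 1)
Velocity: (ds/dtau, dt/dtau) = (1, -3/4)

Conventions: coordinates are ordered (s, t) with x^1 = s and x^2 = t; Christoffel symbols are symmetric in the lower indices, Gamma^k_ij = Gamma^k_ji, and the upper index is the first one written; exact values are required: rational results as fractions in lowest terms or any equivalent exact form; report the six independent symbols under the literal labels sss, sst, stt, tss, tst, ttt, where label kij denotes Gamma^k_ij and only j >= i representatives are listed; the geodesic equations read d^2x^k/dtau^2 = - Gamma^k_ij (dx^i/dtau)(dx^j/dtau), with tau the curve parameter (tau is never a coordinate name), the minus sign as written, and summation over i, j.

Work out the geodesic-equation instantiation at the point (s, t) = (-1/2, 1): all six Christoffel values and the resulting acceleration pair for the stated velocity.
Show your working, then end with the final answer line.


E = 106/9, F = 0, G = 256/9 at the point
E_s = 0, E_t = 0, F_s = 0, F_t = 0, G_s = -160/9, G_t = 0
EG - F^2 = 27136/81;  g^inv = (81/27136) * [[256/9, 0], [0, 106/9]]
first-kind symbols [ij,l] = (1/2)(d_i g_jl + d_j g_il - d_l g_ij): [ss,s] = E_s/2 = 0, [ss,t] = F_s - E_t/2 = 0, [st,s] = E_t/2 = 0, [st,t] = G_s/2 = -80/9, [tt,s] = F_t - G_s/2 = 80/9, [tt,t] = G_t/2 = 0
Gamma^s_ij = (G*[ij,s] - F*[ij,t])/(EG - F^2), Gamma^t_ij = (E*[ij,t] - F*[ij,s])/(EG - F^2)
Gamma_sss = 0, Gamma_sst = 0, Gamma_stt = 40/53, Gamma_tss = 0, Gamma_tst = -5/16, Gamma_ttt = 0
d^2s/dtau^2 = -(Gamma_sss*(1)^2 + 2*Gamma_sst*(1)*(-3/4) + Gamma_stt*(-3/4)^2) = -45/106
d^2t/dtau^2 = -(Gamma_tss*(1)^2 + 2*Gamma_tst*(1)*(-3/4) + Gamma_ttt*(-3/4)^2) = -15/32

Answer: Gamma_sss = 0, Gamma_sst = 0, Gamma_stt = 40/53, Gamma_tss = 0, Gamma_tst = -5/16, Gamma_ttt = 0; accelerations (d^2s/dtau^2, d^2t/dtau^2) = (-45/106, -15/32)


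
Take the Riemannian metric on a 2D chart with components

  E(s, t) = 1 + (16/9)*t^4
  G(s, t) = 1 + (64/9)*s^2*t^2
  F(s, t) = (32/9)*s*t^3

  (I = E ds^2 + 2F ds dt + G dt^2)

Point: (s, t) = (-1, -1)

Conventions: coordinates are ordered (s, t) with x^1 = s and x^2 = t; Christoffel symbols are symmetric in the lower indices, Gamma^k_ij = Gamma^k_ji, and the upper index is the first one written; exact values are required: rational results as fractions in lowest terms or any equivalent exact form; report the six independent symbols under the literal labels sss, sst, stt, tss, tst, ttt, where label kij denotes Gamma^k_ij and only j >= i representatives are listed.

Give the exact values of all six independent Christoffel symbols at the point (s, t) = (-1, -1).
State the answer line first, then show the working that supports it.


Answer: Gamma_sss = 0, Gamma_sst = -32/89, Gamma_stt = -32/89, Gamma_tss = 0, Gamma_tst = -64/89, Gamma_ttt = -64/89

E = 25/9, F = 32/9, G = 73/9 at the point
E_s = 0, E_t = -64/9, F_s = -32/9, F_t = -32/3, G_s = -128/9, G_t = -128/9
EG - F^2 = 89/9;  g^inv = (9/89) * [[73/9, -32/9], [-32/9, 25/9]]
first-kind symbols [ij,l] = (1/2)(d_i g_jl + d_j g_il - d_l g_ij): [ss,s] = E_s/2 = 0, [ss,t] = F_s - E_t/2 = 0, [st,s] = E_t/2 = -32/9, [st,t] = G_s/2 = -64/9, [tt,s] = F_t - G_s/2 = -32/9, [tt,t] = G_t/2 = -64/9
Gamma^s_ij = (G*[ij,s] - F*[ij,t])/(EG - F^2), Gamma^t_ij = (E*[ij,t] - F*[ij,s])/(EG - F^2)


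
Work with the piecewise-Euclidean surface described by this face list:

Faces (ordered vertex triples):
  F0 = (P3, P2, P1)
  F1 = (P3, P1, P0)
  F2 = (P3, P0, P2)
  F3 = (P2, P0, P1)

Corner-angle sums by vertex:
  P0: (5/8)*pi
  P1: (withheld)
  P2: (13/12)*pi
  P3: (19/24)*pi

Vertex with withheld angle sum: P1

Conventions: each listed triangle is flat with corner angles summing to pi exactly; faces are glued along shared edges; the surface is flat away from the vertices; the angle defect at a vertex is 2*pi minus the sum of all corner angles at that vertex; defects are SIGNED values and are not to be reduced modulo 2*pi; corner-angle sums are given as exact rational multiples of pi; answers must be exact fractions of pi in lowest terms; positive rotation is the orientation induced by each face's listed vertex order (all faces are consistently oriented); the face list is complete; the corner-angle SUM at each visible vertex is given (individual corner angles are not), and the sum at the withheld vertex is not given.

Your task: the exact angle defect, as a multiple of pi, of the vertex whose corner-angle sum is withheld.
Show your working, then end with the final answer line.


V = 4, E = 6, F = 4; chi = V - E + F = 2
Gauss-Bonnet: total defect = 2*pi*chi = 4*pi; visible defects sum to (7/2)*pi

Answer: defect(P1) = pi/2


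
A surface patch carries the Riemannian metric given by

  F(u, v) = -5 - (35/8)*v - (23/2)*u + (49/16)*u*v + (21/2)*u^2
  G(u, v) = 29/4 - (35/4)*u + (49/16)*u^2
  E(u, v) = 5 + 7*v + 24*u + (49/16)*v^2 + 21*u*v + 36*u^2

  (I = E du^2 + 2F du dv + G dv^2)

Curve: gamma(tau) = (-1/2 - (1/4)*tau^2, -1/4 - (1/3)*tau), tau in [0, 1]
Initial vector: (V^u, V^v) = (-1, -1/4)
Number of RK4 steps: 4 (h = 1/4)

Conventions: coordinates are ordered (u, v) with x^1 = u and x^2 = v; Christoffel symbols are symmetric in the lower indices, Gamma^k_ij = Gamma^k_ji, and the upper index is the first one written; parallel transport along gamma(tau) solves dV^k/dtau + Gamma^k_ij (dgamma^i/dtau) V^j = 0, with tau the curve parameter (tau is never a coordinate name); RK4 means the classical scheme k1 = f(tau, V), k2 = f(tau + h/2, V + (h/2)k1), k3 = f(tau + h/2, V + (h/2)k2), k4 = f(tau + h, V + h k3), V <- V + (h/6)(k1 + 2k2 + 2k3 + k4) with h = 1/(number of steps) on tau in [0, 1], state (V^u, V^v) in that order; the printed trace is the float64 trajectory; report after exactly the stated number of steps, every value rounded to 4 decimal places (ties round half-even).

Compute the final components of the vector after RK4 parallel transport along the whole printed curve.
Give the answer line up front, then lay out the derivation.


Answer: V^u = -0.7760, V^v = 0.0929

gamma'(tau) = (-(1/2)*tau, -1/3); f(tau, V)^k = -Gamma^k_ij(gamma(tau)) gamma'^i(tau) V^j; h = 1/4; intermediate values shown to 6 dp
curve data and Christoffel symbols at the stage parameters:
  tau = 0.000000: gamma = (-0.500000, -0.250000), gamma' = (0.000000, -0.333333); Gamma_uuu = -0.596596, Gamma_uuv = -0.174007, Gamma_uvv = 0.000000, Gamma_vuu = -1.400703, Gamma_vuv = -0.408538, Gamma_vvv = 0.000000
  tau = 0.125000: gamma = (-0.503906, -0.291667), gamma' = (-0.062500, -0.333333); Gamma_uuu = -0.622273, Gamma_uuv = -0.181496, Gamma_uvv = 0.000000, Gamma_vuu = -1.371986, Gamma_vuv = -0.400163, Gamma_vvv = 0.000000
  tau = 0.250000: gamma = (-0.515625, -0.333333), gamma' = (-0.125000, -0.333333); Gamma_uuu = -0.653895, Gamma_uuv = -0.190719, Gamma_uvv = 0.000000, Gamma_vuu = -1.326575, Gamma_vuv = -0.386918, Gamma_vvv = 0.000000
  tau = 0.375000: gamma = (-0.535156, -0.375000), gamma' = (-0.187500, -0.333333); Gamma_uuu = -0.687474, Gamma_uuv = -0.200513, Gamma_uvv = 0.000000, Gamma_vuu = -1.265282, Gamma_vuv = -0.369041, Gamma_vvv = 0.000000
  tau = 0.500000: gamma = (-0.562500, -0.416667), gamma' = (-0.250000, -0.333333); Gamma_uuu = -0.718620, Gamma_uuv = -0.209598, Gamma_uvv = 0.000000, Gamma_vuu = -1.189993, Gamma_vuv = -0.347081, Gamma_vvv = 0.000000
  tau = 0.625000: gamma = (-0.597656, -0.458333), gamma' = (-0.312500, -0.333333); Gamma_uuu = -0.743313, Gamma_uuv = -0.216800, Gamma_uvv = 0.000000, Gamma_vuu = -1.103722, Gamma_vuv = -0.321919, Gamma_vvv = 0.000000
  tau = 0.750000: gamma = (-0.640625, -0.500000), gamma' = (-0.375000, -0.333333); Gamma_uuu = -0.758583, Gamma_uuv = -0.221253, Gamma_uvv = 0.000000, Gamma_vuu = -1.010354, Gamma_vuv = -0.294686, Gamma_vvv = 0.000000
  tau = 0.875000: gamma = (-0.691406, -0.541667), gamma' = (-0.437500, -0.333333); Gamma_uuu = -0.762924, Gamma_uuv = -0.222519, Gamma_uvv = 0.000000, Gamma_vuu = -0.914113, Gamma_vuv = -0.266616, Gamma_vvv = 0.000000
  tau = 1.000000: gamma = (-0.750000, -0.583333), gamma' = (-0.500000, -0.333333); Gamma_uuu = -0.756317, Gamma_uuv = -0.220592, Gamma_uvv = 0.000000, Gamma_vuu = -0.818970, Gamma_vuv = -0.238866, Gamma_vvv = 0.000000
step 0: V^u = -1.0000, V^v = -0.2500
step 1: k1 = (0.058002, 0.136179), k2 = (0.101313, 0.223375), k3 = (0.100651, 0.221916), k4 = (0.146291, 0.296784); V <- V + (h/6)(k1 + 2k2 + 2k3 + k4): V^u = -0.9747, V^v = -0.1949
step 2: k1 = (0.146273, 0.296747), k2 = (0.193131, 0.355453), k3 = (0.191708, 0.352836), k4 = (0.236827, 0.392171); V <- V + (h/6)(k1 + 2k2 + 2k3 + k4): V^u = -0.9266, V^v = -0.1071
step 3: k1 = (0.236826, 0.392169), k2 = (0.277126, 0.411496), k3 = (0.275428, 0.408975), k4 = (0.307674, 0.409790); V <- V + (h/6)(k1 + 2k2 + 2k3 + k4): V^u = -0.8579, V^v = -0.0053
step 4: k1 = (0.307756, 0.409899), k2 = (0.329816, 0.395176), k3 = (0.328871, 0.394043), k4 = (0.340087, 0.368259); V <- V + (h/6)(k1 + 2k2 + 2k3 + k4): V^u = -0.7760, V^v = 0.0929


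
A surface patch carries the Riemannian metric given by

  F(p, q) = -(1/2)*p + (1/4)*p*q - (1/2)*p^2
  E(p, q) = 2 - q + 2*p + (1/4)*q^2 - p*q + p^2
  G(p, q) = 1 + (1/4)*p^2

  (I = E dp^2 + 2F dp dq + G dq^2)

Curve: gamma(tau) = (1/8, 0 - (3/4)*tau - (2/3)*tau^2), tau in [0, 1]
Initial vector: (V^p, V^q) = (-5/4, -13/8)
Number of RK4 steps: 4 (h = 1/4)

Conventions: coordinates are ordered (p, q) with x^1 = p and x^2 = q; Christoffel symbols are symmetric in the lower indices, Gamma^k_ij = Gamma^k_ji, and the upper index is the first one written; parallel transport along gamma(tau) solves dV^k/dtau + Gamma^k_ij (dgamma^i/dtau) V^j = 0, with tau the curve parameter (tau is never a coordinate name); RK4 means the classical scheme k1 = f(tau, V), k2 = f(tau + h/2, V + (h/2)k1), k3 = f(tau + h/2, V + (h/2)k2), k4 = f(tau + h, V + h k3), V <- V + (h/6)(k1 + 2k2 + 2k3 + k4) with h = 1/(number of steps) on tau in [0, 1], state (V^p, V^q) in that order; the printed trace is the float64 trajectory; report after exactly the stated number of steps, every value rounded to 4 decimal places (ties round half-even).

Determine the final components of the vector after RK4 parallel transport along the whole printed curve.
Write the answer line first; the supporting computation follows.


Answer: V^p = -0.9013, V^q = -1.6403

gamma'(tau) = (0, -3/4 - (4/3)*tau); f(tau, V)^k = -Gamma^k_ij(gamma(tau)) gamma'^i(tau) V^j; h = 1/4; intermediate values shown to 6 dp
curve data and Christoffel symbols at the stage parameters:
  tau = 0.000000: gamma = (0.125000, 0.000000), gamma' = (0.000000, -0.750000); Gamma_ppp = 0.495697, Gamma_ppq = -0.247849, Gamma_pqq = 0.000000, Gamma_qpp = -0.027539, Gamma_qpq = 0.013769, Gamma_qqq = 0.000000
  tau = 0.125000: gamma = (0.125000, -0.104167), gamma' = (0.000000, -0.916667); Gamma_ppp = 0.492621, Gamma_ppq = -0.246310, Gamma_pqq = 0.000000, Gamma_qpp = -0.026157, Gamma_qpq = 0.013078, Gamma_qqq = 0.000000
  tau = 0.250000: gamma = (0.125000, -0.229167), gamma' = (0.000000, -1.083333); Gamma_ppp = 0.487934, Gamma_ppq = -0.243967, Gamma_pqq = 0.000000, Gamma_qpp = -0.024602, Gamma_qpq = 0.012301, Gamma_qqq = 0.000000
  tau = 0.375000: gamma = (0.125000, -0.375000), gamma' = (0.000000, -1.250000); Gamma_ppp = 0.481375, Gamma_ppq = -0.240688, Gamma_pqq = 0.000000, Gamma_qpp = -0.022923, Gamma_qpq = 0.011461, Gamma_qqq = 0.000000
  tau = 0.500000: gamma = (0.125000, -0.541667), gamma' = (0.000000, -1.416667); Gamma_ppp = 0.472802, Gamma_ppq = -0.236401, Gamma_pqq = 0.000000, Gamma_qpp = -0.021170, Gamma_qpq = 0.010585, Gamma_qqq = 0.000000
  tau = 0.625000: gamma = (0.125000, -0.729167), gamma' = (0.000000, -1.583333); Gamma_ppp = 0.462207, Gamma_ppq = -0.231103, Gamma_pqq = 0.000000, Gamma_qpp = -0.019393, Gamma_qpq = 0.009697, Gamma_qqq = 0.000000
  tau = 0.750000: gamma = (0.125000, -0.937500), gamma' = (0.000000, -1.750000); Gamma_ppp = 0.449711, Gamma_ppq = -0.224855, Gamma_pqq = 0.000000, Gamma_qpp = -0.017636, Gamma_qpq = 0.008818, Gamma_qqq = 0.000000
  tau = 0.875000: gamma = (0.125000, -1.166667), gamma' = (0.000000, -1.916667); Gamma_ppp = 0.435543, Gamma_ppq = -0.217771, Gamma_pqq = 0.000000, Gamma_qpp = -0.015934, Gamma_qpq = 0.007967, Gamma_qqq = 0.000000
  tau = 1.000000: gamma = (0.125000, -1.416667), gamma' = (0.000000, -2.083333); Gamma_ppp = 0.420006, Gamma_ppq = -0.210003, Gamma_pqq = 0.000000, Gamma_qpp = -0.014318, Gamma_qpq = 0.007159, Gamma_qqq = 0.000000
step 0: V^p = -1.2500, V^q = -1.6250
step 1: k1 = (0.232358, -0.012909), k2 = (0.275673, -0.014637), k3 = (0.274450, -0.014573), k4 = (0.312238, -0.015743); V <- V + (h/6)(k1 + 2k2 + 2k3 + k4): V^p = -1.1815, V^q = -1.6286
step 2: k1 = (0.312258, -0.015744), k2 = (0.343712, -0.016367), k3 = (0.342529, -0.016311), k4 = (0.366996, -0.016433); V <- V + (h/6)(k1 + 2k2 + 2k3 + k4): V^p = -1.0960, V^q = -1.6327
step 3: k1 = (0.367044, -0.016435), k2 = (0.384244, -0.016122), k3 = (0.383457, -0.016089), k4 = (0.393541, -0.015433); V <- V + (h/6)(k1 + 2k2 + 2k3 + k4): V^p = -1.0003, V^q = -1.6367
step 4: k1 = (0.393619, -0.015436), k2 = (0.396988, -0.014524), k3 = (0.396812, -0.014518), k4 = (0.394240, -0.013440); V <- V + (h/6)(k1 + 2k2 + 2k3 + k4): V^p = -0.9013, V^q = -1.6403


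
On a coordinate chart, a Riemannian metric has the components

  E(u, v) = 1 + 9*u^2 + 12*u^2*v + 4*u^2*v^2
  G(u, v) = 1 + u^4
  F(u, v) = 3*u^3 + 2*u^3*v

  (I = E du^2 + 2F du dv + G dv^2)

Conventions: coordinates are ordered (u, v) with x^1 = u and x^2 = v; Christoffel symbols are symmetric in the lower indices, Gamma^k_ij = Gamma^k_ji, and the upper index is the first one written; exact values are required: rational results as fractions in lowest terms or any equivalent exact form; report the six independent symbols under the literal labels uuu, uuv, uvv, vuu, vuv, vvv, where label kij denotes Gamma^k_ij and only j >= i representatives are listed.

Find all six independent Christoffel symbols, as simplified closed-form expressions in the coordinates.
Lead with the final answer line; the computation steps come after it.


Answer: Gamma_uuu = (4*u*v^2 + 12*u*v + 9*u)/(u^4 + 4*u^2*v^2 + 12*u^2*v + 9*u^2 + 1), Gamma_uuv = (4*u^2*v + 6*u^2)/(u^4 + 4*u^2*v^2 + 12*u^2*v + 9*u^2 + 1), Gamma_uvv = 0, Gamma_vuu = (2*u^2*v + 3*u^2)/(u^4 + 4*u^2*v^2 + 12*u^2*v + 9*u^2 + 1), Gamma_vuv = 2*u^3/(u^4 + 4*u^2*v^2 + 12*u^2*v + 9*u^2 + 1), Gamma_vvv = 0

E = 1 + 9*u^2 + 12*u^2*v + 4*u^2*v^2; F = 3*u^3 + 2*u^3*v; G = 1 + u^4
Gamma^k_ij = (1/2) g^{kl} (d_i g_jl + d_j g_il - d_l g_ij), with g^inv = (1/(EG-F^2)) [[G, -F], [-F, E]]
first partials: E_u = 18*u + 24*u*v + 8*u*v^2, E_v = 12*u^2 + 8*u^2*v, F_u = 9*u^2 + 6*u^2*v, F_v = 2*u^3, G_u = 4*u^3, G_v = 0
D = EG - F^2 = 1 + 9*u^2 + 12*u^2*v + 4*u^2*v^2 + u^4
expanded: Gamma^u_uu = (G E_u - 2F F_u + F E_v)/(2D), Gamma^u_uv = (G E_v - F G_u)/(2D), Gamma^u_vv = (2G F_v - G G_u - F G_v)/(2D), Gamma^v_uu = (2E F_u - E E_v - F E_u)/(2D), Gamma^v_uv = (E G_u - F E_v)/(2D), Gamma^v_vv = (E G_v - 2F F_v + F G_u)/(2D); substitute and cancel common factors


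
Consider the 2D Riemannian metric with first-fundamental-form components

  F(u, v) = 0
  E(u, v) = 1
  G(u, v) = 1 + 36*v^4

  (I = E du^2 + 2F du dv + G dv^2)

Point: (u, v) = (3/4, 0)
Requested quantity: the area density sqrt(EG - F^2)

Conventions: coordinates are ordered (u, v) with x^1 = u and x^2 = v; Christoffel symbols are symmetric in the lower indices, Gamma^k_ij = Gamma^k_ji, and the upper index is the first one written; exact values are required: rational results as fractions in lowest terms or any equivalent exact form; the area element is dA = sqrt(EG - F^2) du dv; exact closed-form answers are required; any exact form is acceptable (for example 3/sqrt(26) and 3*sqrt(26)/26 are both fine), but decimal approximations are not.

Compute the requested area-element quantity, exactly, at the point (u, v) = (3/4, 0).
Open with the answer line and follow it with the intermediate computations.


Answer: sqrt(EG - F^2) = 1

E = 1, F = 0, G = 1; EG - F^2 = 1


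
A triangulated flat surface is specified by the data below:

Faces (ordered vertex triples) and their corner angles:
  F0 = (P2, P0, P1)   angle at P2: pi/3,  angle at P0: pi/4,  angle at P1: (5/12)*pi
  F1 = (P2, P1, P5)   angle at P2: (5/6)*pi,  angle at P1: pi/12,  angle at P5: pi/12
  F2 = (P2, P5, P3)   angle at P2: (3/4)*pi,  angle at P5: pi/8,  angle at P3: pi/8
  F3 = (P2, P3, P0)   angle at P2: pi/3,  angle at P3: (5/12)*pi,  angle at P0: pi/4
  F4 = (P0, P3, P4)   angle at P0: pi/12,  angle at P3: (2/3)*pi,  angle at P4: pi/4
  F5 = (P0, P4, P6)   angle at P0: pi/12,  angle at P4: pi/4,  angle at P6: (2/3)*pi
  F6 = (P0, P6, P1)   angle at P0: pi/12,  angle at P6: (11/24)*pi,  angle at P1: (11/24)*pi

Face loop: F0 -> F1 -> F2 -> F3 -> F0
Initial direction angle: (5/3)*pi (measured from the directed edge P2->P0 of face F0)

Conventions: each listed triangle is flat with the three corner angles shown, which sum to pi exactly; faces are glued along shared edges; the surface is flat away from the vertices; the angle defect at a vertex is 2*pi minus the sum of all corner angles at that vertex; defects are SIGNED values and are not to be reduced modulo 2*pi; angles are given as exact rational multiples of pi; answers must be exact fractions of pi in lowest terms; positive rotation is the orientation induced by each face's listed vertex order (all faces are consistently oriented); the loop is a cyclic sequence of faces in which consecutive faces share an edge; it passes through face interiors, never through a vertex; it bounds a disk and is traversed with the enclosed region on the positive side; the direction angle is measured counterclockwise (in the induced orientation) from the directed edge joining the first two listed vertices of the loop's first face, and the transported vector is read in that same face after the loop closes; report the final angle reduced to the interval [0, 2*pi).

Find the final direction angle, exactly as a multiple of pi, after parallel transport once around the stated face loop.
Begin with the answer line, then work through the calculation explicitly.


Answer: final direction angle = (17/12)*pi

enclosed vertex P2: corner angles sum to (9/4)*pi, defect = 2*pi - (9/4)*pi = -pi/4
summing the enclosed defects onto the initial angle, mod 2*pi in the induced orientation:
final angle = (5/3)*pi - pi/4 = (17/12)*pi (mod 2*pi)


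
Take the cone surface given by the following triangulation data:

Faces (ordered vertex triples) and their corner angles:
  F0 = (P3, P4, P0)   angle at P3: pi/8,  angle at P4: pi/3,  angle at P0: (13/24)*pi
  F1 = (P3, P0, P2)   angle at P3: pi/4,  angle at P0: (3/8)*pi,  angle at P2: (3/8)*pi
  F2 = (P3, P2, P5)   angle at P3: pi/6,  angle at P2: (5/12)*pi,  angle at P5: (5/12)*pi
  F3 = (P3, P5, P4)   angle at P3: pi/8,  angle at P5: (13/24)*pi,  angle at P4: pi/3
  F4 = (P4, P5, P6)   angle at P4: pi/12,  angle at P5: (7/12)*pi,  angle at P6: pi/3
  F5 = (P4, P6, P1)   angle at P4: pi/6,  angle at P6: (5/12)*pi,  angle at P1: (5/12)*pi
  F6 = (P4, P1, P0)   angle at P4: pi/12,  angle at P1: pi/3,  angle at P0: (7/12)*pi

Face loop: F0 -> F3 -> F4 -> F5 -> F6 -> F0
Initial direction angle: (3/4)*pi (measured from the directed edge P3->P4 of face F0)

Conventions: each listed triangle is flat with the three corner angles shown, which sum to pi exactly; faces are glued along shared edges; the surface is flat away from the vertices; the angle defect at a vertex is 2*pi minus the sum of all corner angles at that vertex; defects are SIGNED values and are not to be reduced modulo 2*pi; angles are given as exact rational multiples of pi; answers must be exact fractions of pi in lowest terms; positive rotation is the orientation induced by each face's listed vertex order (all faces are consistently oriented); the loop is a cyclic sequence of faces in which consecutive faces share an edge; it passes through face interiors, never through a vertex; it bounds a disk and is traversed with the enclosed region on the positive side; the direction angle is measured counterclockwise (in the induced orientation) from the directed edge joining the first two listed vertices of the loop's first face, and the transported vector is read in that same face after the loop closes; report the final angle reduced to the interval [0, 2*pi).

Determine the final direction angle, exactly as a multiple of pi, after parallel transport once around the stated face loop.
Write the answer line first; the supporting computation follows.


Answer: final direction angle = (7/4)*pi

enclosed vertex P4: corner angles sum to pi, defect = 2*pi - pi = pi
by Gauss-Bonnet the loop rotates the vector by the enclosed defect sum (positive orientation, mod 2*pi)
final angle = (3/4)*pi + pi = (7/4)*pi (mod 2*pi)


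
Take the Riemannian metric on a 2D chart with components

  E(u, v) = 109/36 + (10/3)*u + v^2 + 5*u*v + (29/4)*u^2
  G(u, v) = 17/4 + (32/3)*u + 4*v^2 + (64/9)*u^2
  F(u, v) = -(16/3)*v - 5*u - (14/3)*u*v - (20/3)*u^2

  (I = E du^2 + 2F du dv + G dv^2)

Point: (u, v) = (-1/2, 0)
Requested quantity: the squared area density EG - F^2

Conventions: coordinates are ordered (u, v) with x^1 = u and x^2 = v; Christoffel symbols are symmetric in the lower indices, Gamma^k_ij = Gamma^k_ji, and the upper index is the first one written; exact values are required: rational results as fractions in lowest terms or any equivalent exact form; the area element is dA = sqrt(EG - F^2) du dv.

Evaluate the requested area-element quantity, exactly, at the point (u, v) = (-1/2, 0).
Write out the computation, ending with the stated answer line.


E = 457/144, F = 5/6, G = 25/36; EG - F^2 = 7825/5184

Answer: EG - F^2 = 7825/5184


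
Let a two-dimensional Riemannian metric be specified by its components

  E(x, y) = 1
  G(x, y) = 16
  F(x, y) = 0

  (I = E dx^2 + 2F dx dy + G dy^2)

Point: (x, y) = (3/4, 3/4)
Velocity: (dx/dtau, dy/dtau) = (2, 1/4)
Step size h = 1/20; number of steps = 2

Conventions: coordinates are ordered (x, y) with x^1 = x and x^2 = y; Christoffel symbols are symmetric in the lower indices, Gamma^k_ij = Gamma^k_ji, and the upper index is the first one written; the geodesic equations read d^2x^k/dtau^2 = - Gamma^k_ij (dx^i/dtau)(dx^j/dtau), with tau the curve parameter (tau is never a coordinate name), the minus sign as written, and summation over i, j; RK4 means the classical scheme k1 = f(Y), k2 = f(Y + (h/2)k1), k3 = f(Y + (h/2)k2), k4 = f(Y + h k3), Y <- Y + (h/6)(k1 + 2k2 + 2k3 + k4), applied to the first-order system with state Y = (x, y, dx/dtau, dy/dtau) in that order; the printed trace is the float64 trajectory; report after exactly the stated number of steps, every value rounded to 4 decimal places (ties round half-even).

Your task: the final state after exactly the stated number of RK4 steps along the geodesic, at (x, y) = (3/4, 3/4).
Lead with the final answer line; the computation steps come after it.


Answer: x = 0.9500, y = 0.7750, dx/dtau = 2.0000, dy/dtau = 0.2500

f(Y) = (dx/dtau, dy/dtau, -Gamma^x_ij Y'^i Y'^j, -Gamma^y_ij Y'^i Y'^j) with the Gammas evaluated at the stage position; h = 0.050000; intermediate values shown to 6 dp
step 0: x = 0.7500, y = 0.7500, dx/dtau = 2.0000, dy/dtau = 0.2500
step 1:
  k1: at (x, y) = (0.750000, 0.750000), (dx/dtau, dy/dtau) = (2.000000, 0.250000); Gamma_xxx = 0.000000, Gamma_xxy = 0.000000, Gamma_xyy = 0.000000, Gamma_yxx = 0.000000, Gamma_yxy = 0.000000, Gamma_yyy = 0.000000; k1 = (2.000000, 0.250000, 0.000000, 0.000000)
  k2: at (x, y) = (0.800000, 0.756250), (dx/dtau, dy/dtau) = (2.000000, 0.250000); Gamma_xxx = 0.000000, Gamma_xxy = 0.000000, Gamma_xyy = 0.000000, Gamma_yxx = 0.000000, Gamma_yxy = 0.000000, Gamma_yyy = 0.000000; k2 = (2.000000, 0.250000, 0.000000, 0.000000)
  k3: at (x, y) = (0.800000, 0.756250), (dx/dtau, dy/dtau) = (2.000000, 0.250000); Gamma_xxx = 0.000000, Gamma_xxy = 0.000000, Gamma_xyy = 0.000000, Gamma_yxx = 0.000000, Gamma_yxy = 0.000000, Gamma_yyy = 0.000000; k3 = (2.000000, 0.250000, 0.000000, 0.000000)
  k4: at (x, y) = (0.850000, 0.762500), (dx/dtau, dy/dtau) = (2.000000, 0.250000); Gamma_xxx = 0.000000, Gamma_xxy = 0.000000, Gamma_xyy = 0.000000, Gamma_yxx = 0.000000, Gamma_yxy = 0.000000, Gamma_yyy = 0.000000; k4 = (2.000000, 0.250000, 0.000000, 0.000000)
  Y <- Y + (h/6)(k1 + 2k2 + 2k3 + k4): x = 0.8500, y = 0.7625, dx/dtau = 2.0000, dy/dtau = 0.2500
step 2:
  k1: at (x, y) = (0.850000, 0.762500), (dx/dtau, dy/dtau) = (2.000000, 0.250000); Gamma_xxx = 0.000000, Gamma_xxy = 0.000000, Gamma_xyy = 0.000000, Gamma_yxx = 0.000000, Gamma_yxy = 0.000000, Gamma_yyy = 0.000000; k1 = (2.000000, 0.250000, 0.000000, 0.000000)
  k2: at (x, y) = (0.900000, 0.768750), (dx/dtau, dy/dtau) = (2.000000, 0.250000); Gamma_xxx = 0.000000, Gamma_xxy = 0.000000, Gamma_xyy = 0.000000, Gamma_yxx = 0.000000, Gamma_yxy = 0.000000, Gamma_yyy = 0.000000; k2 = (2.000000, 0.250000, 0.000000, 0.000000)
  k3: at (x, y) = (0.900000, 0.768750), (dx/dtau, dy/dtau) = (2.000000, 0.250000); Gamma_xxx = 0.000000, Gamma_xxy = 0.000000, Gamma_xyy = 0.000000, Gamma_yxx = 0.000000, Gamma_yxy = 0.000000, Gamma_yyy = 0.000000; k3 = (2.000000, 0.250000, 0.000000, 0.000000)
  k4: at (x, y) = (0.950000, 0.775000), (dx/dtau, dy/dtau) = (2.000000, 0.250000); Gamma_xxx = 0.000000, Gamma_xxy = 0.000000, Gamma_xyy = 0.000000, Gamma_yxx = 0.000000, Gamma_yxy = 0.000000, Gamma_yyy = 0.000000; k4 = (2.000000, 0.250000, 0.000000, 0.000000)
  Y <- Y + (h/6)(k1 + 2k2 + 2k3 + k4): x = 0.9500, y = 0.7750, dx/dtau = 2.0000, dy/dtau = 0.2500


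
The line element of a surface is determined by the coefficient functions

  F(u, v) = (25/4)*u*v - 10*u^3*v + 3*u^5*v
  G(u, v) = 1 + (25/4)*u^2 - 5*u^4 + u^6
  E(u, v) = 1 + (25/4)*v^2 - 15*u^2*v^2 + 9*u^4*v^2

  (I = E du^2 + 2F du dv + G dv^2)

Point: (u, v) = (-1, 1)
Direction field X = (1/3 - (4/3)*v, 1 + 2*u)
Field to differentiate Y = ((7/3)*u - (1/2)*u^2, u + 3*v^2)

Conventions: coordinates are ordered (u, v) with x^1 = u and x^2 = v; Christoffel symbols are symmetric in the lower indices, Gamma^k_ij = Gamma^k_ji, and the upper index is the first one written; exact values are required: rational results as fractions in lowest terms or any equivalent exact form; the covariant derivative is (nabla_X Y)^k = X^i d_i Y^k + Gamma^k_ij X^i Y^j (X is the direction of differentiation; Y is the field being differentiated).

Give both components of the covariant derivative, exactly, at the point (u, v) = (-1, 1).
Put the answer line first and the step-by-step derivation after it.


Answer: (nabla_X Y)^u = -479/84, (nabla_X Y)^v = -395/28

E = 5/4, F = 3/4, G = 13/4 at the point
E_u = -6, E_v = 1/2, F_u = -35/4, F_v = 3/4, G_u = 3/2, G_v = 0
EG - F^2 = 7/2;  g^inv = (2/7) * [[13/4, -3/4], [-3/4, 5/4]]
first-kind symbols [ij,l] = (1/2)(d_i g_jl + d_j g_il - d_l g_ij): [uu,u] = E_u/2 = -3, [uu,v] = F_u - E_v/2 = -9, [uv,u] = E_v/2 = 1/4, [uv,v] = G_u/2 = 3/4, [vv,u] = F_v - G_u/2 = 0, [vv,v] = G_v/2 = 0
Gamma^u_ij = (G*[ij,u] - F*[ij,v])/(EG - F^2), Gamma^v_ij = (E*[ij,v] - F*[ij,u])/(EG - F^2)
Gamma_uuu = -6/7, Gamma_uuv = 1/14, Gamma_uvv = 0, Gamma_vuu = -18/7, Gamma_vuv = 3/14, Gamma_vvv = 0
X = (-1, -1), Y = (-17/6, 2) at the point


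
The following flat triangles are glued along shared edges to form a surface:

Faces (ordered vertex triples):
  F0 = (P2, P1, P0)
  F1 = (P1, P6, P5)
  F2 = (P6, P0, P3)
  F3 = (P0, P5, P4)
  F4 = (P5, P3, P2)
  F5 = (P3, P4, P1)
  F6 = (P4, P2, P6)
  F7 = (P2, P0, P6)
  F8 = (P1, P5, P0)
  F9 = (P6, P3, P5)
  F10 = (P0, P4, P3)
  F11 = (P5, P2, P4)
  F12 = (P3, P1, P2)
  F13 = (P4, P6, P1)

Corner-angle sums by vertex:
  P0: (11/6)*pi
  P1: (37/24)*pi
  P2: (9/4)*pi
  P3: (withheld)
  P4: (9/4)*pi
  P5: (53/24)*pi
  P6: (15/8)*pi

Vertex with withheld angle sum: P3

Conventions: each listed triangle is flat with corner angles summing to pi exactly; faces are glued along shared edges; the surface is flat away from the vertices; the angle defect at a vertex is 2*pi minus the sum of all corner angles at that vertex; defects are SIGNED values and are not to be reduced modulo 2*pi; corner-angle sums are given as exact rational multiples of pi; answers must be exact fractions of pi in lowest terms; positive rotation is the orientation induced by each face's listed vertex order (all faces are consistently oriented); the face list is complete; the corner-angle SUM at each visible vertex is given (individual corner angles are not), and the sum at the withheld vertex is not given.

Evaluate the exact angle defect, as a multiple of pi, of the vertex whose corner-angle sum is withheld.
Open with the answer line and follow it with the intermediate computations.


Answer: defect(P3) = -pi/24

V = 7, E = 21, F = 14; chi = V - E + F = 0
Gauss-Bonnet: total defect = 2*pi*chi = 0; visible defects sum to pi/24


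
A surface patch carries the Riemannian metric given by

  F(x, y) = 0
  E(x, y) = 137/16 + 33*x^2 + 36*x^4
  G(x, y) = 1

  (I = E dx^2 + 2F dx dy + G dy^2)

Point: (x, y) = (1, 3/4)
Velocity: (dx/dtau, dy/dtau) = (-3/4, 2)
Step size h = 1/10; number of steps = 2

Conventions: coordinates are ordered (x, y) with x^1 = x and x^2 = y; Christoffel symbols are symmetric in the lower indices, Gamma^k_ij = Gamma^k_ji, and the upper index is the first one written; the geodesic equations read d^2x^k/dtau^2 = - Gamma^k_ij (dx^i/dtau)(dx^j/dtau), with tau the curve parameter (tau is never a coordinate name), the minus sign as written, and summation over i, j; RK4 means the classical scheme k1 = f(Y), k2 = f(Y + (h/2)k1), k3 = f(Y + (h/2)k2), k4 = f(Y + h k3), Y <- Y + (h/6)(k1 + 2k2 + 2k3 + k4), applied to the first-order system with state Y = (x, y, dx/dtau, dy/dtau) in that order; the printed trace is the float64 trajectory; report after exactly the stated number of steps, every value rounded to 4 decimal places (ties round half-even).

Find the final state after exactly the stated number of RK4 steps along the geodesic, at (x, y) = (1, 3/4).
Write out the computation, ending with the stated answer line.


f(Y) = (dx/dtau, dy/dtau, -Gamma^x_ij Y'^i Y'^j, -Gamma^y_ij Y'^i Y'^j) with the Gammas evaluated at the stage position; h = 0.100000; intermediate values shown to 6 dp
step 0: x = 1.0000, y = 0.7500, dx/dtau = -0.7500, dy/dtau = 2.0000
step 1:
  k1: at (x, y) = (1.000000, 0.750000), (dx/dtau, dy/dtau) = (-0.750000, 2.000000); Gamma_xxx = 1.353747, Gamma_xxy = 0.000000, Gamma_xyy = 0.000000, Gamma_yxx = 0.000000, Gamma_yxy = 0.000000, Gamma_yyy = 0.000000; k1 = (-0.750000, 2.000000, -0.761483, 0.000000)
  k2: at (x, y) = (0.962500, 0.850000), (dx/dtau, dy/dtau) = (-0.788074, 2.000000); Gamma_xxx = 1.370302, Gamma_xxy = 0.000000, Gamma_xyy = 0.000000, Gamma_yxx = 0.000000, Gamma_yxy = 0.000000, Gamma_yyy = 0.000000; k2 = (-0.788074, 2.000000, -0.851041, 0.000000)
  k3: at (x, y) = (0.960596, 0.850000), (dx/dtau, dy/dtau) = (-0.792552, 2.000000); Gamma_xxx = 1.371113, Gamma_xxy = 0.000000, Gamma_xyy = 0.000000, Gamma_yxx = 0.000000, Gamma_yxy = 0.000000, Gamma_yyy = 0.000000; k3 = (-0.792552, 2.000000, -0.861249, 0.000000)
  k4: at (x, y) = (0.920745, 0.950000), (dx/dtau, dy/dtau) = (-0.836125, 2.000000); Gamma_xxx = 1.387320, Gamma_xxy = 0.000000, Gamma_xyy = 0.000000, Gamma_yxx = 0.000000, Gamma_yxy = 0.000000, Gamma_yyy = 0.000000; k4 = (-0.836125, 2.000000, -0.969882, 0.000000)
  Y <- Y + (h/6)(k1 + 2k2 + 2k3 + k4): x = 0.9209, y = 0.9500, dx/dtau = -0.8359, dy/dtau = 2.0000
step 2:
  k1: at (x, y) = (0.920877, 0.950000), (dx/dtau, dy/dtau) = (-0.835932, 2.000000); Gamma_xxx = 1.387269, Gamma_xxy = 0.000000, Gamma_xyy = 0.000000, Gamma_yxx = 0.000000, Gamma_yxy = 0.000000, Gamma_yyy = 0.000000; k1 = (-0.835932, 2.000000, -0.969400, 0.000000)
  k2: at (x, y) = (0.879080, 1.050000), (dx/dtau, dy/dtau) = (-0.884402, 2.000000); Gamma_xxx = 1.402401, Gamma_xxy = 0.000000, Gamma_xyy = 0.000000, Gamma_yxx = 0.000000, Gamma_yxy = 0.000000, Gamma_yyy = 0.000000; k2 = (-0.884402, 2.000000, -1.096913, 0.000000)
  k3: at (x, y) = (0.876657, 1.050000), (dx/dtau, dy/dtau) = (-0.890778, 2.000000); Gamma_xxx = 1.403210, Gamma_xxy = 0.000000, Gamma_xyy = 0.000000, Gamma_yxx = 0.000000, Gamma_yxy = 0.000000, Gamma_yyy = 0.000000; k3 = (-0.890778, 2.000000, -1.113427, 0.000000)
  k4: at (x, y) = (0.831799, 1.150000), (dx/dtau, dy/dtau) = (-0.947275, 2.000000); Gamma_xxx = 1.416584, Gamma_xxy = 0.000000, Gamma_xyy = 0.000000, Gamma_yxx = 0.000000, Gamma_yxy = 0.000000, Gamma_yyy = 0.000000; k4 = (-0.947275, 2.000000, -1.271144, 0.000000)
  Y <- Y + (h/6)(k1 + 2k2 + 2k3 + k4): x = 0.8320, y = 1.1500, dx/dtau = -0.9470, dy/dtau = 2.0000

Answer: x = 0.8320, y = 1.1500, dx/dtau = -0.9470, dy/dtau = 2.0000


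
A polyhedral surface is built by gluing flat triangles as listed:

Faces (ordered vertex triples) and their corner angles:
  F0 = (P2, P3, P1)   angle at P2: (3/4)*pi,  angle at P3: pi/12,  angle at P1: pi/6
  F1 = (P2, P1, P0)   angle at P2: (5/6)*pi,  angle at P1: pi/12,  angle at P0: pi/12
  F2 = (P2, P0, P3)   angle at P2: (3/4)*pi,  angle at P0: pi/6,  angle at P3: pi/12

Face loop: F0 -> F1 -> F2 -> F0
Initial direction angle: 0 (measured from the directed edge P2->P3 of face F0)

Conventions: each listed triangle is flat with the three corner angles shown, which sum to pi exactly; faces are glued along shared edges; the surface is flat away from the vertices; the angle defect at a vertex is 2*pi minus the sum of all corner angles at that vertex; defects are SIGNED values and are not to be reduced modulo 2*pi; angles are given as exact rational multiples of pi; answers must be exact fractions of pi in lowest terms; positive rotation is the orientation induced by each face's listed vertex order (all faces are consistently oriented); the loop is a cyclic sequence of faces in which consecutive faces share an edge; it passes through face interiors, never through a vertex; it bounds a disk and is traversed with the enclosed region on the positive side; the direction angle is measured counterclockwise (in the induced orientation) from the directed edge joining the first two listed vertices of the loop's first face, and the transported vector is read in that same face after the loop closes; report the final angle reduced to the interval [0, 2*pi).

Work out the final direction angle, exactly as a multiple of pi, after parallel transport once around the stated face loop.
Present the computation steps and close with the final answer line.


enclosed vertex P2: corner angles sum to (7/3)*pi, defect = 2*pi - (7/3)*pi = -pi/3
the rotation equals the total enclosed defect, so the final angle is initial + defects (mod 2*pi)
final angle = 0 - pi/3 = (5/3)*pi (mod 2*pi)

Answer: final direction angle = (5/3)*pi


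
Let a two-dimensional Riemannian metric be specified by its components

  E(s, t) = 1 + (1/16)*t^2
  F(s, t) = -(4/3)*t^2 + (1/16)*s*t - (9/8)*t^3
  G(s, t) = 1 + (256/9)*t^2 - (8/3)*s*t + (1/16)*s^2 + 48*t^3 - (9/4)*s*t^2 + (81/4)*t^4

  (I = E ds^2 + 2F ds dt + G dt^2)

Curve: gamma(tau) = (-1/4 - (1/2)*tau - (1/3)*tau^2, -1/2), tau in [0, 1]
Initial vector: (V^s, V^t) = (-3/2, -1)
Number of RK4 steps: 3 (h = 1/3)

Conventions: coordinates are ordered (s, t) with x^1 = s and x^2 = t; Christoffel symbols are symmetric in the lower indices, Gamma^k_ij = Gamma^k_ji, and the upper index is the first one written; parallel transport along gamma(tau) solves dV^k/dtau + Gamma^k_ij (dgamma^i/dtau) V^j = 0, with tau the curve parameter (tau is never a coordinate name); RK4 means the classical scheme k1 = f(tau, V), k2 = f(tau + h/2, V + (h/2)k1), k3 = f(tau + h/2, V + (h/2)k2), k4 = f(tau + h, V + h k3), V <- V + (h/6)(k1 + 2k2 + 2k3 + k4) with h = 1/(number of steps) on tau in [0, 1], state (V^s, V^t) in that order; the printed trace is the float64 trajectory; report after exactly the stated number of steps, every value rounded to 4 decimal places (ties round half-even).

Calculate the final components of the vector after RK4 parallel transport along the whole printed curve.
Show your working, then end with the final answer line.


gamma'(tau) = (-1/2 - (2/3)*tau, 0); f(tau, V)^k = -Gamma^k_ij(gamma(tau)) gamma'^i(tau) V^j; h = 1/3; intermediate values shown to 6 dp
curve data and Christoffel symbols at the stage parameters:
  tau = 0.000000: gamma = (-0.250000, -0.500000), gamma' = (-0.500000, 0.000000); Gamma_sss = 0.000000, Gamma_sst = -0.009755, Gamma_stt = 0.032516, Gamma_tss = 0.000000, Gamma_tst = 0.115432, Gamma_ttt = -0.384772
  tau = 0.166667: gamma = (-0.342593, -0.500000), gamma' = (-0.611111, 0.000000); Gamma_sss = 0.000000, Gamma_sst = -0.009966, Gamma_stt = 0.033220, Gamma_tss = 0.000000, Gamma_tst = 0.116087, Gamma_ttt = -0.386957
  tau = 0.333333: gamma = (-0.453704, -0.500000), gamma' = (-0.722222, 0.000000); Gamma_sss = 0.000000, Gamma_sst = -0.010227, Gamma_stt = 0.034092, Gamma_tss = 0.000000, Gamma_tst = 0.116858, Gamma_ttt = -0.389528
  tau = 0.500000: gamma = (-0.583333, -0.500000), gamma' = (-0.833333, 0.000000); Gamma_sss = 0.000000, Gamma_sst = -0.010543, Gamma_stt = 0.035144, Gamma_tss = 0.000000, Gamma_tst = 0.117733, Gamma_ttt = -0.392444
  tau = 0.666667: gamma = (-0.731481, -0.500000), gamma' = (-0.944444, 0.000000); Gamma_sss = 0.000000, Gamma_sst = -0.010919, Gamma_stt = 0.036397, Gamma_tss = 0.000000, Gamma_tst = 0.118695, Gamma_ttt = -0.395650
  tau = 0.833333: gamma = (-0.898148, -0.500000), gamma' = (-1.055556, 0.000000); Gamma_sss = 0.000000, Gamma_sst = -0.011362, Gamma_stt = 0.037873, Gamma_tss = 0.000000, Gamma_tst = 0.119719, Gamma_ttt = -0.399064
  tau = 1.000000: gamma = (-1.083333, -0.500000), gamma' = (-1.166667, 0.000000); Gamma_sss = 0.000000, Gamma_sst = -0.011879, Gamma_stt = 0.039597, Gamma_tss = 0.000000, Gamma_tst = 0.120772, Gamma_ttt = -0.402574
step 0: V^s = -1.5000, V^t = -1.0000
step 1: k1 = (0.004877, -0.057716), k2 = (0.006149, -0.071625), k3 = (0.006163, -0.071789), k4 = (0.007563, -0.086417); V <- V + (h/6)(k1 + 2k2 + 2k3 + k4): V^s = -1.4979, V^t = -1.0239
step 2: k1 = (0.007563, -0.086418), k2 = (0.009123, -0.101873), k3 = (0.009146, -0.102126), k4 = (0.010910, -0.118601); V <- V + (h/6)(k1 + 2k2 + 2k3 + k4): V^s = -1.4949, V^t = -1.0580
step 3: k1 = (0.010911, -0.118602), k2 = (0.012926, -0.136198), k3 = (0.012961, -0.136568), k4 = (0.015294, -0.155487); V <- V + (h/6)(k1 + 2k2 + 2k3 + k4): V^s = -1.4906, V^t = -1.1035

Answer: V^s = -1.4906, V^t = -1.1035


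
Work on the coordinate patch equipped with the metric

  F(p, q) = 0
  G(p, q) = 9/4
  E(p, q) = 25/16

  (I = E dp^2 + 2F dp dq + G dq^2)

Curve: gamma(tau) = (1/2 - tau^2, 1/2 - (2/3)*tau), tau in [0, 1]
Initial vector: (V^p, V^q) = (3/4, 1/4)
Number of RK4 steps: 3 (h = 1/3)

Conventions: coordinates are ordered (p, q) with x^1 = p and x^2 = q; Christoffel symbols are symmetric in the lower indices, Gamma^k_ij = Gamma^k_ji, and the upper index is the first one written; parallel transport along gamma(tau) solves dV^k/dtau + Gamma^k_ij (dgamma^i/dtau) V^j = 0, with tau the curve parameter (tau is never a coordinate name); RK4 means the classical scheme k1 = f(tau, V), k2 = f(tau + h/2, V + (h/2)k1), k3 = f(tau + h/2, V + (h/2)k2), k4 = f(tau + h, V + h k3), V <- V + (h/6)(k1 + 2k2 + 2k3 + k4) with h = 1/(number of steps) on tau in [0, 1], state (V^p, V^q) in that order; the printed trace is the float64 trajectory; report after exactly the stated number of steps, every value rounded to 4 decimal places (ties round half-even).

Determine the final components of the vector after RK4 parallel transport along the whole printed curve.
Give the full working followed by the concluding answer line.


gamma'(tau) = (-2*tau, -2/3); f(tau, V)^k = -Gamma^k_ij(gamma(tau)) gamma'^i(tau) V^j; h = 1/3; intermediate values shown to 6 dp
curve data and Christoffel symbols at the stage parameters:
  tau = 0.000000: gamma = (0.500000, 0.500000), gamma' = (0.000000, -0.666667); Gamma_ppp = 0.000000, Gamma_ppq = 0.000000, Gamma_pqq = 0.000000, Gamma_qpp = 0.000000, Gamma_qpq = 0.000000, Gamma_qqq = 0.000000
  tau = 0.166667: gamma = (0.472222, 0.388889), gamma' = (-0.333333, -0.666667); Gamma_ppp = 0.000000, Gamma_ppq = 0.000000, Gamma_pqq = 0.000000, Gamma_qpp = 0.000000, Gamma_qpq = 0.000000, Gamma_qqq = 0.000000
  tau = 0.333333: gamma = (0.388889, 0.277778), gamma' = (-0.666667, -0.666667); Gamma_ppp = 0.000000, Gamma_ppq = 0.000000, Gamma_pqq = 0.000000, Gamma_qpp = 0.000000, Gamma_qpq = 0.000000, Gamma_qqq = 0.000000
  tau = 0.500000: gamma = (0.250000, 0.166667), gamma' = (-1.000000, -0.666667); Gamma_ppp = 0.000000, Gamma_ppq = 0.000000, Gamma_pqq = 0.000000, Gamma_qpp = 0.000000, Gamma_qpq = 0.000000, Gamma_qqq = 0.000000
  tau = 0.666667: gamma = (0.055556, 0.055556), gamma' = (-1.333333, -0.666667); Gamma_ppp = 0.000000, Gamma_ppq = 0.000000, Gamma_pqq = 0.000000, Gamma_qpp = 0.000000, Gamma_qpq = 0.000000, Gamma_qqq = 0.000000
  tau = 0.833333: gamma = (-0.194444, -0.055556), gamma' = (-1.666667, -0.666667); Gamma_ppp = 0.000000, Gamma_ppq = 0.000000, Gamma_pqq = 0.000000, Gamma_qpp = 0.000000, Gamma_qpq = 0.000000, Gamma_qqq = 0.000000
  tau = 1.000000: gamma = (-0.500000, -0.166667), gamma' = (-2.000000, -0.666667); Gamma_ppp = 0.000000, Gamma_ppq = 0.000000, Gamma_pqq = 0.000000, Gamma_qpp = 0.000000, Gamma_qpq = 0.000000, Gamma_qqq = 0.000000
step 0: V^p = 0.7500, V^q = 0.2500
step 1: k1 = (0.000000, 0.000000), k2 = (0.000000, 0.000000), k3 = (0.000000, 0.000000), k4 = (0.000000, 0.000000); V <- V + (h/6)(k1 + 2k2 + 2k3 + k4): V^p = 0.7500, V^q = 0.2500
step 2: k1 = (0.000000, 0.000000), k2 = (0.000000, 0.000000), k3 = (0.000000, 0.000000), k4 = (0.000000, 0.000000); V <- V + (h/6)(k1 + 2k2 + 2k3 + k4): V^p = 0.7500, V^q = 0.2500
step 3: k1 = (0.000000, 0.000000), k2 = (0.000000, 0.000000), k3 = (0.000000, 0.000000), k4 = (0.000000, 0.000000); V <- V + (h/6)(k1 + 2k2 + 2k3 + k4): V^p = 0.7500, V^q = 0.2500

Answer: V^p = 0.7500, V^q = 0.2500
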